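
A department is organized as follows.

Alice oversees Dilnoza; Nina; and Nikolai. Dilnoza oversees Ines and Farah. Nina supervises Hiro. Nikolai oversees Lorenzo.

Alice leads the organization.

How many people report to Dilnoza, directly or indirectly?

Dilnoza directly manages Ines, Farah. Ines has no reports. Farah has no reports. So Dilnoza's organization is 2 direct reports plus everyone under them: 1 + 1 = 2.

2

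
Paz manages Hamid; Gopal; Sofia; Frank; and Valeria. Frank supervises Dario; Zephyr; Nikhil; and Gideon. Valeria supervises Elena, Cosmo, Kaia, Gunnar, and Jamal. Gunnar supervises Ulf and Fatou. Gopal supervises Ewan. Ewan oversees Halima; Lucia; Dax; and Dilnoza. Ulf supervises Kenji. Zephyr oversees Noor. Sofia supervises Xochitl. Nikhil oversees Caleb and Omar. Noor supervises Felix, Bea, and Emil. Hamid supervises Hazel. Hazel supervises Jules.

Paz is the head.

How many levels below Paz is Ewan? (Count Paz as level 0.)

Chain from Ewan up to Paz: Ewan → Gopal → Paz. That is 2 steps up, so Ewan is 2 levels below Paz.

2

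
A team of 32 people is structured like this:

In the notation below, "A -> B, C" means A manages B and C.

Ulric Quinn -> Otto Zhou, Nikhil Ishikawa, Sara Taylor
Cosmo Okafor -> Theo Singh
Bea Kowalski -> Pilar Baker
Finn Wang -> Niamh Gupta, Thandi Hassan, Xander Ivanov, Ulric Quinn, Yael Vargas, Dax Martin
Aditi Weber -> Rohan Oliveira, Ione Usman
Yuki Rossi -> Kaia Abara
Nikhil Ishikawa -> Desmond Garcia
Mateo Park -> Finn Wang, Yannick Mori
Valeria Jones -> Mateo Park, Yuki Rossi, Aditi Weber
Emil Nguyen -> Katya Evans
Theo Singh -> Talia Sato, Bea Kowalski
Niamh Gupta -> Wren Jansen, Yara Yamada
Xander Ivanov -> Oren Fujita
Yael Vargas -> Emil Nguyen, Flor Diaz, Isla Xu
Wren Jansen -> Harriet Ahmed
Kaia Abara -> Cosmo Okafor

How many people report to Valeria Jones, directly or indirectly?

31

Valeria Jones directly manages Mateo Park, Yuki Rossi, Aditi Weber. Under Mateo Park: Yannick Mori, Finn Wang, Dax Martin, Yael Vargas, Isla Xu, Flor Diaz, Emil Nguyen, Katya Evans, Ulric Quinn, Sara Taylor, Nikhil Ishikawa, Desmond Garcia, Otto Zhou, Xander Ivanov, Oren Fujita, Thandi Hassan, Niamh Gupta, Yara Yamada, Wren Jansen, Harriet Ahmed (20). Under Yuki Rossi: Kaia Abara, Cosmo Okafor, Theo Singh, Bea Kowalski, Pilar Baker, Talia Sato (6). Under Aditi Weber: Ione Usman, Rohan Oliveira (2). So Valeria Jones's organization is 3 direct reports plus everyone under them: 21 + 7 + 3 = 31.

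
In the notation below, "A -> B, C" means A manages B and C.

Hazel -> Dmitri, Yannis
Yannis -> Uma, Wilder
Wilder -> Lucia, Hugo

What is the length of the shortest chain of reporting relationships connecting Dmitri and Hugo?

4

Dmitri is 1 level below Hazel, and Hugo is 3 levels below Hazel (their lowest common manager). The shortest path runs up from Dmitri to Hazel and back down to Hugo: 1 + 3 = 4 links.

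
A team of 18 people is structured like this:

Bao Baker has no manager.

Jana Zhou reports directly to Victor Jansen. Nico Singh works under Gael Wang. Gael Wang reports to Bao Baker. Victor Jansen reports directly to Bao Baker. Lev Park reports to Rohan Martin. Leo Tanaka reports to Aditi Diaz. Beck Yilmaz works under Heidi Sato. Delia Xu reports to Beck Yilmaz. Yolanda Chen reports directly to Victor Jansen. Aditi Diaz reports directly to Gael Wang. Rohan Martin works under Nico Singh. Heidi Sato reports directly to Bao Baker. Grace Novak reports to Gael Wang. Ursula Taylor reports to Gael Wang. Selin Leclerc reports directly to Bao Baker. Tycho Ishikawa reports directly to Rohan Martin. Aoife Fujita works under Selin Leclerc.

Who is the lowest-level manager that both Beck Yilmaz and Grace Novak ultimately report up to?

Bao Baker

Beck Yilmaz's chain of managers is Heidi Sato, Bao Baker. Grace Novak's chain of managers is Gael Wang, Bao Baker. The first manager that appears in both chains is Bao Baker.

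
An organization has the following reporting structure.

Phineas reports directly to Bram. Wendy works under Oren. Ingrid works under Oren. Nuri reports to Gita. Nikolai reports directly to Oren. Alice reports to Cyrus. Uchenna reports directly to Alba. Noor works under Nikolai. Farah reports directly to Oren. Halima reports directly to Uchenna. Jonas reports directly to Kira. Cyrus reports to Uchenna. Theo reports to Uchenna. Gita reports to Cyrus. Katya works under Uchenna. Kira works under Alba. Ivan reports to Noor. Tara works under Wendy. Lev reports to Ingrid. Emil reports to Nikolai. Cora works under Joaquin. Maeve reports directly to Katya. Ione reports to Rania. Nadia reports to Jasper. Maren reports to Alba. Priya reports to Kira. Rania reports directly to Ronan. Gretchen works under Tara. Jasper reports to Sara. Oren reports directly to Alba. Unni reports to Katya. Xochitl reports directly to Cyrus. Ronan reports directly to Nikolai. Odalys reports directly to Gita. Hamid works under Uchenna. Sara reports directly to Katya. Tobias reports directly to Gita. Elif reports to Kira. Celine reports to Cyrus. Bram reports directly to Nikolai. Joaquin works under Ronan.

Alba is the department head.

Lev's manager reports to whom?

Lev reports to Ingrid, and Ingrid reports to Oren. So Lev's skip-level manager is Oren.

Oren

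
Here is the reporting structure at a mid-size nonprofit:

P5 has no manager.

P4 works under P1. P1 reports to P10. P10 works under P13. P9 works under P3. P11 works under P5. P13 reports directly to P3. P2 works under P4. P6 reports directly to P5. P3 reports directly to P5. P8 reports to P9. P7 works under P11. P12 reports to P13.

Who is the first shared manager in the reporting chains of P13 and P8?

P3

P13's chain of managers is P3, P5. P8's chain of managers is P9, P3, P5. The first manager that appears in both chains is P3.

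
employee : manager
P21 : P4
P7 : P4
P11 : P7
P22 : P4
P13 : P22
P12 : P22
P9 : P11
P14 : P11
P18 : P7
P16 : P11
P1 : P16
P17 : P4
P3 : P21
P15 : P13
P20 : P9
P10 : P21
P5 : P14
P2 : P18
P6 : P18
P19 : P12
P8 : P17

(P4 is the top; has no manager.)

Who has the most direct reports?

P4

Direct-report counts: P4 has 4; P17 has 1; P22 has 2; P12 has 1; P13 has 1; P7 has 2; P18 has 2; P11 has 3; P16 has 1; P14 has 1; P9 has 1; P21 has 2. The largest is 4, held by P4.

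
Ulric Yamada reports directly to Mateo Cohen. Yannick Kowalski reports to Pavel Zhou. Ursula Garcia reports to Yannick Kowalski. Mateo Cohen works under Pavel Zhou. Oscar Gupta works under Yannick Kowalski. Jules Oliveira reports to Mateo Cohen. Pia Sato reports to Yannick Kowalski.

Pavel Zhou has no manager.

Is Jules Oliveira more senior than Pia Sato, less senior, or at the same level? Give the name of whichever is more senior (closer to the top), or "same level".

Both Jules Oliveira and Pia Sato are 2 levels below Pavel Zhou.

same level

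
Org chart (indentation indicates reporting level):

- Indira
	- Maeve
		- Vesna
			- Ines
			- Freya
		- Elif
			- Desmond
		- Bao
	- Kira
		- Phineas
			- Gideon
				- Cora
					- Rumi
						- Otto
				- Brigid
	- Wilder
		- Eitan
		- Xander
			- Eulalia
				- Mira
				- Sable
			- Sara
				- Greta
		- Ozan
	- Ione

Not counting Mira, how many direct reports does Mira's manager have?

1

Mira reports to Eulalia. Eulalia's other direct reports are Sable — 1 peer.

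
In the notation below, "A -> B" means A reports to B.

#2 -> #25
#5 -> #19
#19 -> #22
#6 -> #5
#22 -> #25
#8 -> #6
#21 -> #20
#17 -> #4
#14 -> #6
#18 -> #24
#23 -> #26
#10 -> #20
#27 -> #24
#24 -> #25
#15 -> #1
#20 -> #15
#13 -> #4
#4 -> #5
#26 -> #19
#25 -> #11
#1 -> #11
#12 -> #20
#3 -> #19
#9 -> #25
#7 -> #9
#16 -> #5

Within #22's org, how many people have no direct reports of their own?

The people in #22's organization with no one reporting to them are #23, #3, #16, #17, #13, #14, #8. That is 7.

7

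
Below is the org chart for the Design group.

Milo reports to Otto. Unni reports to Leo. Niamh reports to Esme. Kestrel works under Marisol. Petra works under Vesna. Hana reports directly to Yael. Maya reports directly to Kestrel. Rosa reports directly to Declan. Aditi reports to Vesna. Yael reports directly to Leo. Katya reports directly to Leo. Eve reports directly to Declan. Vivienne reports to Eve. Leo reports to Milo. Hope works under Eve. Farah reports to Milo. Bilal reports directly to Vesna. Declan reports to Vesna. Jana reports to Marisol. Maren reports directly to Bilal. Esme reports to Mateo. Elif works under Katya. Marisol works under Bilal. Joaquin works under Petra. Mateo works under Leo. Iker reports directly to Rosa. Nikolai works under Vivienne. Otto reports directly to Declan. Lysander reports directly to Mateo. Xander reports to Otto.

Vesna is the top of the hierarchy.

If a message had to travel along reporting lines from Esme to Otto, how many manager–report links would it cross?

Esme is in Otto's organization: the chain from Esme up to Otto is Esme → Mateo → Leo → Milo → Otto, which is 4 links.

4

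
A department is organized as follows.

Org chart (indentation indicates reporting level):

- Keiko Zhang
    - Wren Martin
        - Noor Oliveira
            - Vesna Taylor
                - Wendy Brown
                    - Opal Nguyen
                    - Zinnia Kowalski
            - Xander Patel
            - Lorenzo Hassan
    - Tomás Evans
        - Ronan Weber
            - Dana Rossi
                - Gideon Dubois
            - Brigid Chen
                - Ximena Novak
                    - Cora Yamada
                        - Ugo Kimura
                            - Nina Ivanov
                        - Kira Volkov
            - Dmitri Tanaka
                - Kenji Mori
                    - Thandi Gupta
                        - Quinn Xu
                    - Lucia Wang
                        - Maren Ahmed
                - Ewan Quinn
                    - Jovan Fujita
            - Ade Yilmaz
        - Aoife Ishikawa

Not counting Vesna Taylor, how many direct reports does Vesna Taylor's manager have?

Vesna Taylor reports to Noor Oliveira. Noor Oliveira's other direct reports are Xander Patel, Lorenzo Hassan — 2 peers.

2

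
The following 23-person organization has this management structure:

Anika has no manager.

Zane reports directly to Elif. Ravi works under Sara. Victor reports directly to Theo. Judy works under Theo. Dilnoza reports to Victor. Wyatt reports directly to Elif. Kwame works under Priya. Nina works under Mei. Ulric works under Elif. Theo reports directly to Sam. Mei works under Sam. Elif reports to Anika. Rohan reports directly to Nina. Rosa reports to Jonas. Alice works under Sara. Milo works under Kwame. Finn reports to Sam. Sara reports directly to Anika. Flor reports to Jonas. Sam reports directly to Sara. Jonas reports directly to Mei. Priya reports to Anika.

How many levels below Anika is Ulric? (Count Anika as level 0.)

Chain from Ulric up to Anika: Ulric → Elif → Anika. That is 2 steps up, so Ulric is 2 levels below Anika.

2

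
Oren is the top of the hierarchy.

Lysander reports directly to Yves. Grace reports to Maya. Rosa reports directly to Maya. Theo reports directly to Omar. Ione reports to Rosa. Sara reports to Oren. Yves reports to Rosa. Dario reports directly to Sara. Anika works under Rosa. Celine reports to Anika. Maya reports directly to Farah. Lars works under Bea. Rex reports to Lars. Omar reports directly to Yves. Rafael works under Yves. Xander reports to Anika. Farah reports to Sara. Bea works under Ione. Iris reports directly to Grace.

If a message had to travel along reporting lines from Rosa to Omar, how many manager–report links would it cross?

2

Omar is in Rosa's organization: the chain from Omar up to Rosa is Omar → Yves → Rosa, which is 2 links.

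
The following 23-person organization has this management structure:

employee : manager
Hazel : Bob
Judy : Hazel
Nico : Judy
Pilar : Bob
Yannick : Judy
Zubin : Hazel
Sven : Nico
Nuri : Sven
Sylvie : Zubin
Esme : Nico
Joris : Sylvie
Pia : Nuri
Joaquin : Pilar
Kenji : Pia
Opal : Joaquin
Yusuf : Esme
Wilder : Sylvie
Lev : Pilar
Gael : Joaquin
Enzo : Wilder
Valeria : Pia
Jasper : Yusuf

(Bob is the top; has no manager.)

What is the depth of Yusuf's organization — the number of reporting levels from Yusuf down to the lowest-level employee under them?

1

The longest chain under Yusuf runs Yusuf → Jasper, which is 1 level below Yusuf.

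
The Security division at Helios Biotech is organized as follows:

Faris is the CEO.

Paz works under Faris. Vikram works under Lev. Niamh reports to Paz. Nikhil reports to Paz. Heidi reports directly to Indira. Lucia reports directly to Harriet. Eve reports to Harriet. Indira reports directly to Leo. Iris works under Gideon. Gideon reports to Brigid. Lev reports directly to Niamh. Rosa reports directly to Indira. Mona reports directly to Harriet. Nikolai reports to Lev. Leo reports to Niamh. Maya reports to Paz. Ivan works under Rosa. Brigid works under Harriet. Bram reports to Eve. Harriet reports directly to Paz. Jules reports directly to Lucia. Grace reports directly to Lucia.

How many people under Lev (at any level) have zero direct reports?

2

The people in Lev's organization with no one reporting to them are Vikram, Nikolai. That is 2.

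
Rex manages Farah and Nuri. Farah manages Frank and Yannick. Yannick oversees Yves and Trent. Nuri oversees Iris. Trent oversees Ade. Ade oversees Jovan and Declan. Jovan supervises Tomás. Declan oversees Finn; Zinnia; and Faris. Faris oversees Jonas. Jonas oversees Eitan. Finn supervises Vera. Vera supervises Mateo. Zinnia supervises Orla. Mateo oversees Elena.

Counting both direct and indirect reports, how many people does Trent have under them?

Trent directly manages Ade. Under Ade: Declan, Zinnia, Orla, Finn, Vera, Mateo, Elena, Faris, Jonas, Eitan, Jovan, Tomás (12). That's 13 in total.

13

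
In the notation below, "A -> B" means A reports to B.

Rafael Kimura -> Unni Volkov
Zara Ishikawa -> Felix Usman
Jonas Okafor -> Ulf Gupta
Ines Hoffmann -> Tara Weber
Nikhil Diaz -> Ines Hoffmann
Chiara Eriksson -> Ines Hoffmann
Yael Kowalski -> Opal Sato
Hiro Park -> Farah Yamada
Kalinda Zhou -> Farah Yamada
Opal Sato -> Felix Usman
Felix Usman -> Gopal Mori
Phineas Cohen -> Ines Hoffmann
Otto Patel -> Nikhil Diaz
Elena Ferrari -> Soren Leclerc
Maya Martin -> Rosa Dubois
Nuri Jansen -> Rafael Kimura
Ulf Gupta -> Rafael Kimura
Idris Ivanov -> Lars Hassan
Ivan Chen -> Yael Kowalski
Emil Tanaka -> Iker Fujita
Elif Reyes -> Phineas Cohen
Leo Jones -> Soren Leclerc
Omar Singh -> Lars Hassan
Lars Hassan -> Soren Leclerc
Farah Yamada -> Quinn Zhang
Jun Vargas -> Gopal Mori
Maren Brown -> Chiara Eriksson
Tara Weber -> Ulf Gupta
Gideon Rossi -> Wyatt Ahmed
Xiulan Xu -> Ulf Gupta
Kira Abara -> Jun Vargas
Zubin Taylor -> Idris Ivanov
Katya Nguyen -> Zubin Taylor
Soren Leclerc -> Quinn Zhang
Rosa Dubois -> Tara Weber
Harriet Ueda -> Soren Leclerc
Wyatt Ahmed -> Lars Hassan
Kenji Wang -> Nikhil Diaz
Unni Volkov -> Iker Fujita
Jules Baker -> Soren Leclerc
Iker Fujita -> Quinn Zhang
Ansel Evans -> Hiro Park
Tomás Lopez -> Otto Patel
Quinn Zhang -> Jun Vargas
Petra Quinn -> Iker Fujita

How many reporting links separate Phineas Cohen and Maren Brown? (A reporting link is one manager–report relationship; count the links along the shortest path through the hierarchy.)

Phineas Cohen is 1 level below Ines Hoffmann, and Maren Brown is 2 levels below Ines Hoffmann (their lowest common manager). The shortest path runs up from Phineas Cohen to Ines Hoffmann and back down to Maren Brown: 1 + 2 = 3 links.

3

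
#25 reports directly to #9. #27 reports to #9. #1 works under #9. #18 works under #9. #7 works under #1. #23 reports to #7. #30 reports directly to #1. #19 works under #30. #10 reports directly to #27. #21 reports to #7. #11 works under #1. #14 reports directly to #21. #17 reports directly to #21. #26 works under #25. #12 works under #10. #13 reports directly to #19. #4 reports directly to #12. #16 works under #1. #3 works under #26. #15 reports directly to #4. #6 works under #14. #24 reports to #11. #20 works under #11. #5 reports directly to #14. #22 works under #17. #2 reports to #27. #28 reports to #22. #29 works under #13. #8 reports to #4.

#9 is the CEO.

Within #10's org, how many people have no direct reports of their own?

2

The people in #10's organization with no one reporting to them are #8, #15. That is 2.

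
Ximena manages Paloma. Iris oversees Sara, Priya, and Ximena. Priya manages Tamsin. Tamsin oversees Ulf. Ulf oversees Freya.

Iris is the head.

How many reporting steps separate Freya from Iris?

Chain from Freya up to Iris: Freya → Ulf → Tamsin → Priya → Iris. That is 4 steps up, so Freya is 4 levels below Iris.

4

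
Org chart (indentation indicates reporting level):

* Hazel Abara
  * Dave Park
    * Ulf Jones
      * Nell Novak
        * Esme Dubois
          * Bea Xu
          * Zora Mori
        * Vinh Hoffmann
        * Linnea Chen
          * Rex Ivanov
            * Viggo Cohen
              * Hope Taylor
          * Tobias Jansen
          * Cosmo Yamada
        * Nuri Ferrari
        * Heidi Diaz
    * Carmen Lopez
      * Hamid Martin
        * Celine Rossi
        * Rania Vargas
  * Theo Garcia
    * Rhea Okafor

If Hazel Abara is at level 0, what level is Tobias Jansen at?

Chain from Tobias Jansen up to Hazel Abara: Tobias Jansen → Linnea Chen → Nell Novak → Ulf Jones → Dave Park → Hazel Abara. That is 5 steps up, so Tobias Jansen is 5 levels below Hazel Abara.

5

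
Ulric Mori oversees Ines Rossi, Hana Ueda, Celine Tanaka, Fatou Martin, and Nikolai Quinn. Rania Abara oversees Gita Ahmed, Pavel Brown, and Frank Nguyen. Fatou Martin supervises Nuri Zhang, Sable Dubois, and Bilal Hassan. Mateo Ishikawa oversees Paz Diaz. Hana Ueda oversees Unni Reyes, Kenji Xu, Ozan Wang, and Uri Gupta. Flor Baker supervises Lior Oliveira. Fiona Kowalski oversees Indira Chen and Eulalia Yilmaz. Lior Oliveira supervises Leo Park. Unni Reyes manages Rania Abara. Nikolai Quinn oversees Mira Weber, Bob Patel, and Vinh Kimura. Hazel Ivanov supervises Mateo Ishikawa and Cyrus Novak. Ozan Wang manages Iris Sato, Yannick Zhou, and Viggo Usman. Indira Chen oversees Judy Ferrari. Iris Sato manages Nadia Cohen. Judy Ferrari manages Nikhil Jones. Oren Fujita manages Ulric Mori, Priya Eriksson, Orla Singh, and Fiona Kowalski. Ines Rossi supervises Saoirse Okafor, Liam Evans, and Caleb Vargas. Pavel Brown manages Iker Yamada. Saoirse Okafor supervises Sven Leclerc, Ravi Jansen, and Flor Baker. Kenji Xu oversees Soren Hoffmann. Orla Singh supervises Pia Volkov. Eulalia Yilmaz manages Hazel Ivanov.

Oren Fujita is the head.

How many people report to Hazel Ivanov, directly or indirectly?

Hazel Ivanov directly manages Cyrus Novak, Mateo Ishikawa. Cyrus Novak has no reports. Under Mateo Ishikawa: Paz Diaz (1). So Hazel Ivanov's organization is 2 direct reports plus everyone under them: 1 + 2 = 3.

3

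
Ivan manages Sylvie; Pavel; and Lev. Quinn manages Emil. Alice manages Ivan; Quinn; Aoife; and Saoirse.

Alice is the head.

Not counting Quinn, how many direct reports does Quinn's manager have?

Quinn reports to Alice. Alice's other direct reports are Ivan, Aoife, Saoirse — 3 peers.

3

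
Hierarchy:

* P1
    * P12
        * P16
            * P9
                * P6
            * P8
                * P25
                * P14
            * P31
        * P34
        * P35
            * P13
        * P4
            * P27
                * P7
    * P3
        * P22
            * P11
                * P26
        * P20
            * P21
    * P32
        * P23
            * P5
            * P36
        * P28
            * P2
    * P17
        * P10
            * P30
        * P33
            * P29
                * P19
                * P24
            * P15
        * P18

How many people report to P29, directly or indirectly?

2

P29 directly manages P19, P24. P19 has no reports. P24 has no reports. So P29's organization is 2 direct reports plus everyone under them: 1 + 1 = 2.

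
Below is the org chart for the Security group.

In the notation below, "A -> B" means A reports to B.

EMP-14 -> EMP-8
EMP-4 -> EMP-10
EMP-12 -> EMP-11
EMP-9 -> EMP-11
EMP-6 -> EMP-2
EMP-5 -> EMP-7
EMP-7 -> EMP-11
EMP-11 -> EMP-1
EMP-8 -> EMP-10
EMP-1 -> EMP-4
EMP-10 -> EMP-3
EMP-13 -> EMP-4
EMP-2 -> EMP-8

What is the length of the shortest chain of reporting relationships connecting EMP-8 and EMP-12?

5

EMP-8 is 1 level below EMP-10, and EMP-12 is 4 levels below EMP-10 (their lowest common manager). The shortest path runs up from EMP-8 to EMP-10 and back down to EMP-12: 1 + 4 = 5 links.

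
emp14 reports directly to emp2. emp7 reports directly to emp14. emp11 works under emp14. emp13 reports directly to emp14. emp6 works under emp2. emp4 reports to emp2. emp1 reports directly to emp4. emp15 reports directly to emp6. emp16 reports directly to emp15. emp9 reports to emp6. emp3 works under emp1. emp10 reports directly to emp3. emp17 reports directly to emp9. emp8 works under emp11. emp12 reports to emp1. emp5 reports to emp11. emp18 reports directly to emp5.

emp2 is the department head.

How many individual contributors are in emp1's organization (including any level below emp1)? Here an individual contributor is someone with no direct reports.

The people in emp1's organization with no one reporting to them are emp12, emp10. That is 2.

2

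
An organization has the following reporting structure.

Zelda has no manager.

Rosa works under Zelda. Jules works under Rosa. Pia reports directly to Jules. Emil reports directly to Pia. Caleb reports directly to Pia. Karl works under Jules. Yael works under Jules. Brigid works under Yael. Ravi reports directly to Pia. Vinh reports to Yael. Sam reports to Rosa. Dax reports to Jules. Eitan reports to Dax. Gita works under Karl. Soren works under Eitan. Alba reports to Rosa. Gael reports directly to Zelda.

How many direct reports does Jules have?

4

Jules directly manages Pia, Karl, Yael, Dax. That is 4 direct reports.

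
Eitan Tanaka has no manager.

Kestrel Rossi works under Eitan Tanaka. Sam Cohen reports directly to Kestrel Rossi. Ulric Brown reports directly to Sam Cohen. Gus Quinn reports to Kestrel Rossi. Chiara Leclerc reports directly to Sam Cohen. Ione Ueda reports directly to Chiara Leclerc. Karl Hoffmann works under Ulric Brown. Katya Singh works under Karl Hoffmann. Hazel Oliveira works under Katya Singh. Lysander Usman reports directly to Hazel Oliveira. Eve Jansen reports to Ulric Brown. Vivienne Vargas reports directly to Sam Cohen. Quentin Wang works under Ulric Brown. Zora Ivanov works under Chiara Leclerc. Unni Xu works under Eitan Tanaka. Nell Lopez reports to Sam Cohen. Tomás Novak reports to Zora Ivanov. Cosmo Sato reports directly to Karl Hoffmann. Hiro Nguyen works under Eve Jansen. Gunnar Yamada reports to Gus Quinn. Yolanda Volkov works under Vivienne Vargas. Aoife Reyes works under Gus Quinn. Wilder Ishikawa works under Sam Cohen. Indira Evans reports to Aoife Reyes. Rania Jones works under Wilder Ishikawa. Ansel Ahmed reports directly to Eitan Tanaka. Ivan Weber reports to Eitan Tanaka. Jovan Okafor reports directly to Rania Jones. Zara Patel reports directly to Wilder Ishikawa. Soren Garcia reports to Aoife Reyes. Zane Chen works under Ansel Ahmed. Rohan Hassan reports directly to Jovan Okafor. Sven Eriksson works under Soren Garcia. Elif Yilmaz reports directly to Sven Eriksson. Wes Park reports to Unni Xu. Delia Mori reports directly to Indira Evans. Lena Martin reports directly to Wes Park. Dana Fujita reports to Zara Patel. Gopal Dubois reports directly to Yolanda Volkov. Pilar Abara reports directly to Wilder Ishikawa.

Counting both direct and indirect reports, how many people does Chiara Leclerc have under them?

3

Chiara Leclerc directly manages Ione Ueda, Zora Ivanov. Ione Ueda has no reports. Under Zora Ivanov: Tomás Novak (1). So Chiara Leclerc's organization is 2 direct reports plus everyone under them: 1 + 2 = 3.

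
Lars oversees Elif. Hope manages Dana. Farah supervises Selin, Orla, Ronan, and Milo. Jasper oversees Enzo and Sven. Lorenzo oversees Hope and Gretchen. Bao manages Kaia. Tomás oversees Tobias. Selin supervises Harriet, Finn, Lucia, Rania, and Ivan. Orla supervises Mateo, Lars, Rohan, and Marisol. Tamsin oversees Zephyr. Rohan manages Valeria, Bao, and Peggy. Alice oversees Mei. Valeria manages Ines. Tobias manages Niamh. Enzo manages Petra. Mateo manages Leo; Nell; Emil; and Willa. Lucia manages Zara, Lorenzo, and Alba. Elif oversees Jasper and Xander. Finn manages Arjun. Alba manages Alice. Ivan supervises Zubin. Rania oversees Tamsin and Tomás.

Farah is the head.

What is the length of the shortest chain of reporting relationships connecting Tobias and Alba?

5

Tobias is 3 levels below Selin, and Alba is 2 levels below Selin (their lowest common manager). The shortest path runs up from Tobias to Selin and back down to Alba: 3 + 2 = 5 links.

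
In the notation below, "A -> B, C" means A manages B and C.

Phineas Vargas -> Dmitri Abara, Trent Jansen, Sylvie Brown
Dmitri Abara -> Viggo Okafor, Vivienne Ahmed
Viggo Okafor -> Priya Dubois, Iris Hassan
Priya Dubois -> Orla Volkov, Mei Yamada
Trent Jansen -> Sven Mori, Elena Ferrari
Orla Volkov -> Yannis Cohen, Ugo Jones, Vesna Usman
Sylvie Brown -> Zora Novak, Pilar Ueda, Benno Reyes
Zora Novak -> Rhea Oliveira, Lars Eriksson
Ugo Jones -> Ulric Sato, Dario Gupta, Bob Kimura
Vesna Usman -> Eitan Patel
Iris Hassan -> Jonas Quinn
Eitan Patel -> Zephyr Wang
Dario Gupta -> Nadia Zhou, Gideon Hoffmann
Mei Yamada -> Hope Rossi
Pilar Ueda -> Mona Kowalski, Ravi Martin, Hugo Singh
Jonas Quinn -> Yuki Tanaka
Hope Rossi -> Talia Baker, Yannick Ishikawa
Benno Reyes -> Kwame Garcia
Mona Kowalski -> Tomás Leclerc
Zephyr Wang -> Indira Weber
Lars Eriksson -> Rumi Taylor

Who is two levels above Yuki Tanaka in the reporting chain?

Iris Hassan

Yuki Tanaka reports to Jonas Quinn, and Jonas Quinn reports to Iris Hassan. So Yuki Tanaka's skip-level manager is Iris Hassan.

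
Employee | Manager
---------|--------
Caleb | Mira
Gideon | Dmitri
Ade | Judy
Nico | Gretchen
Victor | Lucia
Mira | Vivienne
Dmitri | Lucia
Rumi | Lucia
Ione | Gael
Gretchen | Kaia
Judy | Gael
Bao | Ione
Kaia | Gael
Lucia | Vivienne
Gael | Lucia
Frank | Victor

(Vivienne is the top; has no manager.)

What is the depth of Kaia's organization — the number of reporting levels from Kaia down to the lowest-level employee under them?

2

The longest chain under Kaia runs Kaia → Gretchen → Nico, which is 2 levels below Kaia.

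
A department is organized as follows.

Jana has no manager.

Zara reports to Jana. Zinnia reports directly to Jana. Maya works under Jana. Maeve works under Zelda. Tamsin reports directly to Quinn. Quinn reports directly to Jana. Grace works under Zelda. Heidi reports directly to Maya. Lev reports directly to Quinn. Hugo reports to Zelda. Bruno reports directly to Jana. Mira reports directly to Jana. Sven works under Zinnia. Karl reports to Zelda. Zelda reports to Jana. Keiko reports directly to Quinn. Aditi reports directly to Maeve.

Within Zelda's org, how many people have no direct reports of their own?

The people in Zelda's organization with no one reporting to them are Hugo, Grace, Karl, Aditi. That is 4.

4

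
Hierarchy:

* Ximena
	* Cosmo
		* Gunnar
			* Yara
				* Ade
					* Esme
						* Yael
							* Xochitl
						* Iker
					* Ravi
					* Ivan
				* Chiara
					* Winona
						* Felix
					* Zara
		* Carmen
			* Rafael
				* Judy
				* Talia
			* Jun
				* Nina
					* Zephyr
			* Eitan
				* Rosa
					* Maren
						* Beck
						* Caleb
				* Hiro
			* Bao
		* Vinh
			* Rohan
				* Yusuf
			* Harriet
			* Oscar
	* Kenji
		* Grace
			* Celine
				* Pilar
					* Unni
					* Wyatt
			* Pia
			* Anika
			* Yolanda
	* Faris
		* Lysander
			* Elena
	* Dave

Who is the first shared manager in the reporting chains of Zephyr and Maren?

Carmen

Zephyr's chain of managers is Nina, Jun, Carmen, Cosmo, Ximena. Maren's chain of managers is Rosa, Eitan, Carmen, Cosmo, Ximena. The first manager that appears in both chains is Carmen.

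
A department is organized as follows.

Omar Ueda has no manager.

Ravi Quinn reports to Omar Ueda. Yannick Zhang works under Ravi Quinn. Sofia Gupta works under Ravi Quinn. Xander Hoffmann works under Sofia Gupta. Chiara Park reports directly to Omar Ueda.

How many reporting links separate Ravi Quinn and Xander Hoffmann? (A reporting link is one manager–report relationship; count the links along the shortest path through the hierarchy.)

2

Xander Hoffmann is in Ravi Quinn's organization: the chain from Xander Hoffmann up to Ravi Quinn is Xander Hoffmann → Sofia Gupta → Ravi Quinn, which is 2 links.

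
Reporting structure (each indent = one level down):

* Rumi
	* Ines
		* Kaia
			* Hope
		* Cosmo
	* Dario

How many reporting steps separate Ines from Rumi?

1

Chain from Ines up to Rumi: Ines → Rumi. That is 1 step up, so Ines is 1 level below Rumi.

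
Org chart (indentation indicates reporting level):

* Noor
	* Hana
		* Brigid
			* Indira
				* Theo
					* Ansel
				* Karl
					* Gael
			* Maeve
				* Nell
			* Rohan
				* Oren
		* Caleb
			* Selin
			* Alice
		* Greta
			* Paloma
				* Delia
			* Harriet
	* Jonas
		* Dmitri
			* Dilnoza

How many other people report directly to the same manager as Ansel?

0

Ansel reports to Theo, and Theo has no other direct reports. Ansel has 0 peers.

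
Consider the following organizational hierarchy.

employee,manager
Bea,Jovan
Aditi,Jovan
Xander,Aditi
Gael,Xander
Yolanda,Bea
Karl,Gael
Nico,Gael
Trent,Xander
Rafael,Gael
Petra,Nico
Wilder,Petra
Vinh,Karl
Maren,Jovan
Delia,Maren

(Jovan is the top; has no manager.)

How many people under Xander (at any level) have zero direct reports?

4

The people in Xander's organization with no one reporting to them are Trent, Rafael, Wilder, Vinh. That is 4.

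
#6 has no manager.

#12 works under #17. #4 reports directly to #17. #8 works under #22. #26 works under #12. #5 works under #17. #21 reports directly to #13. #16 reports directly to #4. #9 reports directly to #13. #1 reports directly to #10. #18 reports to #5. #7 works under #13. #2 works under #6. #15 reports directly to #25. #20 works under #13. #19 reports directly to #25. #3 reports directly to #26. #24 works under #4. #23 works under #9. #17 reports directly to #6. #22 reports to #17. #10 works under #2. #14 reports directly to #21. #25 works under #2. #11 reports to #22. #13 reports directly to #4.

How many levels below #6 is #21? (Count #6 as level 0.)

4

Chain from #21 up to #6: #21 → #13 → #4 → #17 → #6. That is 4 steps up, so #21 is 4 levels below #6.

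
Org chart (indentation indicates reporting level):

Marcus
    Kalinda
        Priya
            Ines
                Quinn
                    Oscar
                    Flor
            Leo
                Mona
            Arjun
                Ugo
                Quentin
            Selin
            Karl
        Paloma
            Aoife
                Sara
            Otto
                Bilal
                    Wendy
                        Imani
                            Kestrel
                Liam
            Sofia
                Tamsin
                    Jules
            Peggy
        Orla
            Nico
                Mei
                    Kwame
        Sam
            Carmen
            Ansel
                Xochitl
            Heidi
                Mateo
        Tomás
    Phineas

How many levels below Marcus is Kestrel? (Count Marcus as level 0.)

7

Chain from Kestrel up to Marcus: Kestrel → Imani → Wendy → Bilal → Otto → Paloma → Kalinda → Marcus. That is 7 steps up, so Kestrel is 7 levels below Marcus.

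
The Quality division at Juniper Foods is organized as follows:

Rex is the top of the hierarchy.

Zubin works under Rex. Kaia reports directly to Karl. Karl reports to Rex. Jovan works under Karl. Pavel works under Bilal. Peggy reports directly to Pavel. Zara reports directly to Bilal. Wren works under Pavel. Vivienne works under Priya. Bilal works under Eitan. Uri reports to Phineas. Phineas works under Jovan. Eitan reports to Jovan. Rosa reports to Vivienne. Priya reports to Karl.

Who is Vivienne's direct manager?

Priya

Vivienne reports directly to Priya.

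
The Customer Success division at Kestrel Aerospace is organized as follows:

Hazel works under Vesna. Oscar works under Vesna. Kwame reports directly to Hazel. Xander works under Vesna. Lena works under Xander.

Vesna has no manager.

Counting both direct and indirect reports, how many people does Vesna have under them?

5

Vesna directly manages Hazel, Xander, Oscar. Under Hazel: Kwame (1). Under Xander: Lena (1). Oscar has no reports. So Vesna's organization is 3 direct reports plus everyone under them: 2 + 2 + 1 = 5.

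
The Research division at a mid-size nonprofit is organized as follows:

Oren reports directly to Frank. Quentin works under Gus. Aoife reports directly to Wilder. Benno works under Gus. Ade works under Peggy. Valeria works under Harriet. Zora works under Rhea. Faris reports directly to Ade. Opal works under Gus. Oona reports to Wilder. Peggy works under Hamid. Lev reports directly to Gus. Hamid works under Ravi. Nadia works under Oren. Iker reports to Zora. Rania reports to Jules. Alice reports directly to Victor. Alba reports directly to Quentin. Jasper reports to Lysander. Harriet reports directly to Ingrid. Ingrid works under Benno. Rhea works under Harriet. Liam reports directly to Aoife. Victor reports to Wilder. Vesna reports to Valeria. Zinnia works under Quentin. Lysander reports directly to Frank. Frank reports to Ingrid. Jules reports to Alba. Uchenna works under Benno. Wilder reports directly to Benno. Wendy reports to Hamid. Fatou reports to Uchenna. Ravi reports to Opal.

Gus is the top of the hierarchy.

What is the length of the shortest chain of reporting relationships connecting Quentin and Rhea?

5

Quentin is 1 level below Gus, and Rhea is 4 levels below Gus (their lowest common manager). The shortest path runs up from Quentin to Gus and back down to Rhea: 1 + 4 = 5 links.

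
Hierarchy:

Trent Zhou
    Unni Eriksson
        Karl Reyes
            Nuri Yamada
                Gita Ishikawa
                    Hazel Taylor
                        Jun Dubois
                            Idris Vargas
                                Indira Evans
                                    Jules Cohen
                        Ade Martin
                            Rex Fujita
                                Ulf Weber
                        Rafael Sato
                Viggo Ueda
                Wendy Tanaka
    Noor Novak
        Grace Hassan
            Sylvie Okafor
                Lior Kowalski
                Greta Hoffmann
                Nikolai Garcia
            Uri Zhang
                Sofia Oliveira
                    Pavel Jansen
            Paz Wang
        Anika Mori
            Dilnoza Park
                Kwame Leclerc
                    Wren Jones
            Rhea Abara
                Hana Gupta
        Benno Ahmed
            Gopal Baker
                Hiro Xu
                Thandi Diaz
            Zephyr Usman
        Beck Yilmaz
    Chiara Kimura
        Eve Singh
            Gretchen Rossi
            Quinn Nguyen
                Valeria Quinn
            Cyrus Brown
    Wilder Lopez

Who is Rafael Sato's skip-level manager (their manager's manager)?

Rafael Sato reports to Hazel Taylor, and Hazel Taylor reports to Gita Ishikawa. So Rafael Sato's skip-level manager is Gita Ishikawa.

Gita Ishikawa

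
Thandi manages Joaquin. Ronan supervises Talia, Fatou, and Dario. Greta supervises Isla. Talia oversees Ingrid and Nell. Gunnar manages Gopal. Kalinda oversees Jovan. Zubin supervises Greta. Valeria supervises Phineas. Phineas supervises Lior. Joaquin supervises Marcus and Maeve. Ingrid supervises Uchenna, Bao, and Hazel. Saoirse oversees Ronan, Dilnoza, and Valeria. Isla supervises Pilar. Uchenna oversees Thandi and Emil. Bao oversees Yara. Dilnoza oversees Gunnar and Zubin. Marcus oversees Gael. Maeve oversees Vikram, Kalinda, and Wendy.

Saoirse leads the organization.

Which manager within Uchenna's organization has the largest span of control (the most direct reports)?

Maeve

Direct-report counts within Uchenna's organization: Uchenna has 2; Thandi has 1; Joaquin has 2; Maeve has 3; Kalinda has 1; Marcus has 1. The largest is 3, held by Maeve.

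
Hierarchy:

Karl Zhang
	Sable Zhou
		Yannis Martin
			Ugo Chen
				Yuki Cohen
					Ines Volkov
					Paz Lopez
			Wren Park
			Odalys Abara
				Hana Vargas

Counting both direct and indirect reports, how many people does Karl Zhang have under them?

9

Karl Zhang directly manages Sable Zhou. Under Sable Zhou: Yannis Martin, Odalys Abara, Hana Vargas, Wren Park, Ugo Chen, Yuki Cohen, Paz Lopez, Ines Volkov (8). That's 9 in total.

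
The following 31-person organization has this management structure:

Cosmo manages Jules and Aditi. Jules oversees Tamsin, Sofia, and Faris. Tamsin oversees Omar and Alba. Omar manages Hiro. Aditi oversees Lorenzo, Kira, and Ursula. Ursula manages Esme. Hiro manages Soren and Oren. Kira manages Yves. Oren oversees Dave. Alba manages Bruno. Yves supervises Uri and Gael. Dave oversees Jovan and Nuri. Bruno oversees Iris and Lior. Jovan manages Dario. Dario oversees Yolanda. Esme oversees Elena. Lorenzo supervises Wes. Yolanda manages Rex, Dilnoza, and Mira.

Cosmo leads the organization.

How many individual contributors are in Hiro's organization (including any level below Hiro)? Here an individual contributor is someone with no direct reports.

The people in Hiro's organization with no one reporting to them are Soren, Nuri, Mira, Dilnoza, Rex. That is 5.

5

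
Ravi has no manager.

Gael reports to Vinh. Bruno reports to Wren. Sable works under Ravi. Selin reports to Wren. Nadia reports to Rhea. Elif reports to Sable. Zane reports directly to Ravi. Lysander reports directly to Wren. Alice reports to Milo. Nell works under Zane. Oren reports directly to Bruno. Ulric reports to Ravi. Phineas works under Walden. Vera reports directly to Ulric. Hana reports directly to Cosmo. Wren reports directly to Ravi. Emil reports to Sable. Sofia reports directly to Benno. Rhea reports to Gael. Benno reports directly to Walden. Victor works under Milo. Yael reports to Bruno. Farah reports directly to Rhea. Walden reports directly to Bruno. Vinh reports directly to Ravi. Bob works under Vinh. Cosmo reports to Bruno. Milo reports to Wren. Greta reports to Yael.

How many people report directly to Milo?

Milo directly manages Alice, Victor. That is 2 direct reports.

2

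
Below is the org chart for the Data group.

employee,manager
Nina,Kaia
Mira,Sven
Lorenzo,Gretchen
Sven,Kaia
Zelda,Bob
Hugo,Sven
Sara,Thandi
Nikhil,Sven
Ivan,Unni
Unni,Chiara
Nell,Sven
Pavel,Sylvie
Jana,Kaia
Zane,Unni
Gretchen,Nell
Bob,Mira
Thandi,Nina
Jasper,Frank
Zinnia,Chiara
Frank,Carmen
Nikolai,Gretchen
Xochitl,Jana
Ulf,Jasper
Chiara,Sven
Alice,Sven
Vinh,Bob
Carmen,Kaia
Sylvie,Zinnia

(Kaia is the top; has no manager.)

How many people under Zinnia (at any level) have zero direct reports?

The only person in Zinnia's organization with no one reporting to them is Pavel. That is 1.

1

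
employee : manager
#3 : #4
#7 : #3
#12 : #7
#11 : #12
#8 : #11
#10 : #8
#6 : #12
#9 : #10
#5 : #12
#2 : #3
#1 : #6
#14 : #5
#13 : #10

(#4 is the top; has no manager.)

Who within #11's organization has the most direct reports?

#10

Direct-report counts within #11's organization: #11 has 1; #8 has 1; #10 has 2. The largest is 2, held by #10.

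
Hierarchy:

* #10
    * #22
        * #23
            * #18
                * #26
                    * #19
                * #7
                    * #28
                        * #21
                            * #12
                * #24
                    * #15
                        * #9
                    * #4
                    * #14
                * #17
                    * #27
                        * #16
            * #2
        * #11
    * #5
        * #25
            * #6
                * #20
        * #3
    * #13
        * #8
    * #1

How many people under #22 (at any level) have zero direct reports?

8

The people in #22's organization with no one reporting to them are #11, #2, #16, #14, #4, #9, #12, #19. That is 8.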